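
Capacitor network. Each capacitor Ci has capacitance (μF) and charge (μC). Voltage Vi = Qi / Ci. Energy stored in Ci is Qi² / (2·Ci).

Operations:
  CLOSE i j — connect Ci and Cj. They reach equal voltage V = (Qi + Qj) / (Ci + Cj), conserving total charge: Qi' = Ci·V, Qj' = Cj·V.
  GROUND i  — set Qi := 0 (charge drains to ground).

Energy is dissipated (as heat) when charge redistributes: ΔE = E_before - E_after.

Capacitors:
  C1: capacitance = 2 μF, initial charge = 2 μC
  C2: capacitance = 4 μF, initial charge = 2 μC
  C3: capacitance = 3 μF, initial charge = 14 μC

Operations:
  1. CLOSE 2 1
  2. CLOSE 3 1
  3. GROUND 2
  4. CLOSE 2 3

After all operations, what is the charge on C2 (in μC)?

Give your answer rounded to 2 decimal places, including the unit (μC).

Answer: 5.26 μC

Derivation:
Initial: C1(2μF, Q=2μC, V=1.00V), C2(4μF, Q=2μC, V=0.50V), C3(3μF, Q=14μC, V=4.67V)
Op 1: CLOSE 2-1: Q_total=4.00, C_total=6.00, V=0.67; Q2=2.67, Q1=1.33; dissipated=0.167
Op 2: CLOSE 3-1: Q_total=15.33, C_total=5.00, V=3.07; Q3=9.20, Q1=6.13; dissipated=9.600
Op 3: GROUND 2: Q2=0; energy lost=0.889
Op 4: CLOSE 2-3: Q_total=9.20, C_total=7.00, V=1.31; Q2=5.26, Q3=3.94; dissipated=8.061
Final charges: Q1=6.13, Q2=5.26, Q3=3.94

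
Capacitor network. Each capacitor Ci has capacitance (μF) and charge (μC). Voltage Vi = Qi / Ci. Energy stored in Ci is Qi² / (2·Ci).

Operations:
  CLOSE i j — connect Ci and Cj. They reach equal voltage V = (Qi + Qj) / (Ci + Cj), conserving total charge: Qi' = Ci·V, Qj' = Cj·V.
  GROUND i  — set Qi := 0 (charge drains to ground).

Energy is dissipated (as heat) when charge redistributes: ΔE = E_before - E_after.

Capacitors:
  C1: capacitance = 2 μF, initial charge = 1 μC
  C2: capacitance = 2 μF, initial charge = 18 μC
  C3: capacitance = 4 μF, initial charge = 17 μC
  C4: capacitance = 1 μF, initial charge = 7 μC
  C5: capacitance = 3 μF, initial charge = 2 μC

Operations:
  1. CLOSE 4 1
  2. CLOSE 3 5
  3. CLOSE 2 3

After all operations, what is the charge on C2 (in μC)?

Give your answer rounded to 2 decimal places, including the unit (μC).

Initial: C1(2μF, Q=1μC, V=0.50V), C2(2μF, Q=18μC, V=9.00V), C3(4μF, Q=17μC, V=4.25V), C4(1μF, Q=7μC, V=7.00V), C5(3μF, Q=2μC, V=0.67V)
Op 1: CLOSE 4-1: Q_total=8.00, C_total=3.00, V=2.67; Q4=2.67, Q1=5.33; dissipated=14.083
Op 2: CLOSE 3-5: Q_total=19.00, C_total=7.00, V=2.71; Q3=10.86, Q5=8.14; dissipated=11.006
Op 3: CLOSE 2-3: Q_total=28.86, C_total=6.00, V=4.81; Q2=9.62, Q3=19.24; dissipated=26.340
Final charges: Q1=5.33, Q2=9.62, Q3=19.24, Q4=2.67, Q5=8.14

Answer: 9.62 μC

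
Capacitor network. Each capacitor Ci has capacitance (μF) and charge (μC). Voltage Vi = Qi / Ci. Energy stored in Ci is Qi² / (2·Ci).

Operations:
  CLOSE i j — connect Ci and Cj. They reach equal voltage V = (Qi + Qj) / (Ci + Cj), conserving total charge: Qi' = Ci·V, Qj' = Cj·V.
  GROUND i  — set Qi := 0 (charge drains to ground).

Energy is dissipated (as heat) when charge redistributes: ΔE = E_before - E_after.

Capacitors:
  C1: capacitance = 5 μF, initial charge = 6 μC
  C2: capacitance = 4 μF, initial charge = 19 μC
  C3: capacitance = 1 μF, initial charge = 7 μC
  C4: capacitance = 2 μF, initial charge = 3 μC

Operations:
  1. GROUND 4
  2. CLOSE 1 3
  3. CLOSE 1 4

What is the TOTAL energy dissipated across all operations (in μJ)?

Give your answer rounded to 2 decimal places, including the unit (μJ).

Initial: C1(5μF, Q=6μC, V=1.20V), C2(4μF, Q=19μC, V=4.75V), C3(1μF, Q=7μC, V=7.00V), C4(2μF, Q=3μC, V=1.50V)
Op 1: GROUND 4: Q4=0; energy lost=2.250
Op 2: CLOSE 1-3: Q_total=13.00, C_total=6.00, V=2.17; Q1=10.83, Q3=2.17; dissipated=14.017
Op 3: CLOSE 1-4: Q_total=10.83, C_total=7.00, V=1.55; Q1=7.74, Q4=3.10; dissipated=3.353
Total dissipated: 19.620 μJ

Answer: 19.62 μJ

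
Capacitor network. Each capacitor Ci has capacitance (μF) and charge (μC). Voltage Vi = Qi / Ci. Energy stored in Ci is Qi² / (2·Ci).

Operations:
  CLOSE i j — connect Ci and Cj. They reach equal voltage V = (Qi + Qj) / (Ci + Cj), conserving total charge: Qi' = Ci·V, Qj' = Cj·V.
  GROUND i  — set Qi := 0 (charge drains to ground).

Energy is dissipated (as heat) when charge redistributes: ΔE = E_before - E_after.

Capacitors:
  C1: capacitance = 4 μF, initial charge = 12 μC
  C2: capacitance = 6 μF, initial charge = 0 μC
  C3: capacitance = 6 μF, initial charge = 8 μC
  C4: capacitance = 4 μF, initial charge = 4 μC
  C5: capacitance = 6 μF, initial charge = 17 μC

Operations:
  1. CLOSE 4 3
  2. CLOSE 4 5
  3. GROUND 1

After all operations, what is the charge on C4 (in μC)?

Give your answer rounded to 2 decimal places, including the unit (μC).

Initial: C1(4μF, Q=12μC, V=3.00V), C2(6μF, Q=0μC, V=0.00V), C3(6μF, Q=8μC, V=1.33V), C4(4μF, Q=4μC, V=1.00V), C5(6μF, Q=17μC, V=2.83V)
Op 1: CLOSE 4-3: Q_total=12.00, C_total=10.00, V=1.20; Q4=4.80, Q3=7.20; dissipated=0.133
Op 2: CLOSE 4-5: Q_total=21.80, C_total=10.00, V=2.18; Q4=8.72, Q5=13.08; dissipated=3.201
Op 3: GROUND 1: Q1=0; energy lost=18.000
Final charges: Q1=0.00, Q2=0.00, Q3=7.20, Q4=8.72, Q5=13.08

Answer: 8.72 μC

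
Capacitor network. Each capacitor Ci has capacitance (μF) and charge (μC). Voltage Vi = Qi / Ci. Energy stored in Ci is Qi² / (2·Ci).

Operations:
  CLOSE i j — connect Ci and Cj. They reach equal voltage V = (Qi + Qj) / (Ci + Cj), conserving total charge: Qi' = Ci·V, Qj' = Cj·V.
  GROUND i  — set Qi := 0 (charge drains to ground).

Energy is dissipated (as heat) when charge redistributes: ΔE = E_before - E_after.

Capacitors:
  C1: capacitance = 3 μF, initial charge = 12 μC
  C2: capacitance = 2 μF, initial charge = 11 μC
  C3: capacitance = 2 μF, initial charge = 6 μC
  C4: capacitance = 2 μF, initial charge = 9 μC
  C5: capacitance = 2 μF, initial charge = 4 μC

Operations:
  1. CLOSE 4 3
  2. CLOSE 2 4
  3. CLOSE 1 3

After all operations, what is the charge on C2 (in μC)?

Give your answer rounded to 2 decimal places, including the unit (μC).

Answer: 9.25 μC

Derivation:
Initial: C1(3μF, Q=12μC, V=4.00V), C2(2μF, Q=11μC, V=5.50V), C3(2μF, Q=6μC, V=3.00V), C4(2μF, Q=9μC, V=4.50V), C5(2μF, Q=4μC, V=2.00V)
Op 1: CLOSE 4-3: Q_total=15.00, C_total=4.00, V=3.75; Q4=7.50, Q3=7.50; dissipated=1.125
Op 2: CLOSE 2-4: Q_total=18.50, C_total=4.00, V=4.62; Q2=9.25, Q4=9.25; dissipated=1.531
Op 3: CLOSE 1-3: Q_total=19.50, C_total=5.00, V=3.90; Q1=11.70, Q3=7.80; dissipated=0.037
Final charges: Q1=11.70, Q2=9.25, Q3=7.80, Q4=9.25, Q5=4.00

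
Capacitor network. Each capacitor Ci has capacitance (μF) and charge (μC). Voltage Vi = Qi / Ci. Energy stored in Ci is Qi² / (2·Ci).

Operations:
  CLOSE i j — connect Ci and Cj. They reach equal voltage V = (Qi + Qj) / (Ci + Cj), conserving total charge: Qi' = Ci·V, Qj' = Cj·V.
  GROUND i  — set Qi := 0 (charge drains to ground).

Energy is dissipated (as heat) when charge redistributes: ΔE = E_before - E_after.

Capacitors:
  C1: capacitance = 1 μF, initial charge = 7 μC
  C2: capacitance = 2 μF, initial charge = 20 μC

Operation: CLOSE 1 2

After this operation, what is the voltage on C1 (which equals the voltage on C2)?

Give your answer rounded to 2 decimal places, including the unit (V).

Initial: C1(1μF, Q=7μC, V=7.00V), C2(2μF, Q=20μC, V=10.00V)
Op 1: CLOSE 1-2: Q_total=27.00, C_total=3.00, V=9.00; Q1=9.00, Q2=18.00; dissipated=3.000

Answer: 9.00 V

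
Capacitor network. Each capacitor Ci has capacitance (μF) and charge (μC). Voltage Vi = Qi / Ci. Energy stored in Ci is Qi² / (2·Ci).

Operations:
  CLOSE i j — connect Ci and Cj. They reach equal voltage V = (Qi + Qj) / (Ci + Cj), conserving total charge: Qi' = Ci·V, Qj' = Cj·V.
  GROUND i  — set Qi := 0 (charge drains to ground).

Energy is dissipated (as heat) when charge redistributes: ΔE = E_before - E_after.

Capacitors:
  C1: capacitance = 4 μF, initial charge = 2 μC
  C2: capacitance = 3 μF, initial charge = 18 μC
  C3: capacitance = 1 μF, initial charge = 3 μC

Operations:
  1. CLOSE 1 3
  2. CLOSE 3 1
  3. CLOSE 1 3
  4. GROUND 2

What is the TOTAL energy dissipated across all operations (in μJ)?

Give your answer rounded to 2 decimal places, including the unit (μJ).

Initial: C1(4μF, Q=2μC, V=0.50V), C2(3μF, Q=18μC, V=6.00V), C3(1μF, Q=3μC, V=3.00V)
Op 1: CLOSE 1-3: Q_total=5.00, C_total=5.00, V=1.00; Q1=4.00, Q3=1.00; dissipated=2.500
Op 2: CLOSE 3-1: Q_total=5.00, C_total=5.00, V=1.00; Q3=1.00, Q1=4.00; dissipated=0.000
Op 3: CLOSE 1-3: Q_total=5.00, C_total=5.00, V=1.00; Q1=4.00, Q3=1.00; dissipated=0.000
Op 4: GROUND 2: Q2=0; energy lost=54.000
Total dissipated: 56.500 μJ

Answer: 56.50 μJ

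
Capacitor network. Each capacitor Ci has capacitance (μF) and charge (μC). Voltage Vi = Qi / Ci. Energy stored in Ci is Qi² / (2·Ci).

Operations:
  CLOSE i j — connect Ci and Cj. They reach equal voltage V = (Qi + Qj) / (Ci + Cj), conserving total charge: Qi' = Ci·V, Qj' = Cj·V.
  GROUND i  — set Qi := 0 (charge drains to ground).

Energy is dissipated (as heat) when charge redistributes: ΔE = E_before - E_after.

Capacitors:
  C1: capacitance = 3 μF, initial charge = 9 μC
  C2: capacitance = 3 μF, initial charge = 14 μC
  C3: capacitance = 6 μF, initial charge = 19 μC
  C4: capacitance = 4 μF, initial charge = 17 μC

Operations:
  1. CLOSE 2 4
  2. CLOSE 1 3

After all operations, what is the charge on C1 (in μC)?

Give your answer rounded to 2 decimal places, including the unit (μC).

Answer: 9.33 μC

Derivation:
Initial: C1(3μF, Q=9μC, V=3.00V), C2(3μF, Q=14μC, V=4.67V), C3(6μF, Q=19μC, V=3.17V), C4(4μF, Q=17μC, V=4.25V)
Op 1: CLOSE 2-4: Q_total=31.00, C_total=7.00, V=4.43; Q2=13.29, Q4=17.71; dissipated=0.149
Op 2: CLOSE 1-3: Q_total=28.00, C_total=9.00, V=3.11; Q1=9.33, Q3=18.67; dissipated=0.028
Final charges: Q1=9.33, Q2=13.29, Q3=18.67, Q4=17.71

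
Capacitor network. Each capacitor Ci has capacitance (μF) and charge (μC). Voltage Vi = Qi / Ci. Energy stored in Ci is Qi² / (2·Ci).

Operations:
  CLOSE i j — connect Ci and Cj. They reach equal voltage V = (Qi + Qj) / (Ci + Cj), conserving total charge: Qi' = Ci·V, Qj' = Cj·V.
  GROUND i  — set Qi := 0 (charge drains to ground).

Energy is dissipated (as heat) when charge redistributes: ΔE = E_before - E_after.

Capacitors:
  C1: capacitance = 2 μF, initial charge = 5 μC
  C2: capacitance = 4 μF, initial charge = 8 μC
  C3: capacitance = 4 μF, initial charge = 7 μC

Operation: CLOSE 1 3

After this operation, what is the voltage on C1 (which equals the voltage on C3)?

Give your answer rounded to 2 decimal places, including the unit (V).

Initial: C1(2μF, Q=5μC, V=2.50V), C2(4μF, Q=8μC, V=2.00V), C3(4μF, Q=7μC, V=1.75V)
Op 1: CLOSE 1-3: Q_total=12.00, C_total=6.00, V=2.00; Q1=4.00, Q3=8.00; dissipated=0.375

Answer: 2.00 V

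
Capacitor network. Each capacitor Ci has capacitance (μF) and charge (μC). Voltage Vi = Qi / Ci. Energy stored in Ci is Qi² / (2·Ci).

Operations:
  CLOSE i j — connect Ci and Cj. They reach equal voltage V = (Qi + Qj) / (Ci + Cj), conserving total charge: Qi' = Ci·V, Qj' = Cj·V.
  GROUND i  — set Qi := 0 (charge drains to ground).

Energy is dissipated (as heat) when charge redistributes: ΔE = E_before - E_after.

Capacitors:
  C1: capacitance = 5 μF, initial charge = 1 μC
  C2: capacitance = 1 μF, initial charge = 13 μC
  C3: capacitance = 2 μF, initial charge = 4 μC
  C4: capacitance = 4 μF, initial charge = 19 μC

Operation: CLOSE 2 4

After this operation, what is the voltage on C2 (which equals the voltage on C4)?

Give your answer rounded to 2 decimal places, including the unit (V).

Initial: C1(5μF, Q=1μC, V=0.20V), C2(1μF, Q=13μC, V=13.00V), C3(2μF, Q=4μC, V=2.00V), C4(4μF, Q=19μC, V=4.75V)
Op 1: CLOSE 2-4: Q_total=32.00, C_total=5.00, V=6.40; Q2=6.40, Q4=25.60; dissipated=27.225

Answer: 6.40 V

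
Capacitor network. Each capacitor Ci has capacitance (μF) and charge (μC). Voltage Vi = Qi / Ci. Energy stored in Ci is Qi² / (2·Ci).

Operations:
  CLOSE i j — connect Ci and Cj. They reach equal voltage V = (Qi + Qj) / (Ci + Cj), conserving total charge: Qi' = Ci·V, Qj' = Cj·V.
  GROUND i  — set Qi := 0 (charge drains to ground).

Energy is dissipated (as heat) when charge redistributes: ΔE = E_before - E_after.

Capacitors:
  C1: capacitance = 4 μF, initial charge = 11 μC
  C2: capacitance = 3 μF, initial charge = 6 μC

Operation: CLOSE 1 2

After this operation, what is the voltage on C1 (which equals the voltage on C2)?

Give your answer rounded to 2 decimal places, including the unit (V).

Answer: 2.43 V

Derivation:
Initial: C1(4μF, Q=11μC, V=2.75V), C2(3μF, Q=6μC, V=2.00V)
Op 1: CLOSE 1-2: Q_total=17.00, C_total=7.00, V=2.43; Q1=9.71, Q2=7.29; dissipated=0.482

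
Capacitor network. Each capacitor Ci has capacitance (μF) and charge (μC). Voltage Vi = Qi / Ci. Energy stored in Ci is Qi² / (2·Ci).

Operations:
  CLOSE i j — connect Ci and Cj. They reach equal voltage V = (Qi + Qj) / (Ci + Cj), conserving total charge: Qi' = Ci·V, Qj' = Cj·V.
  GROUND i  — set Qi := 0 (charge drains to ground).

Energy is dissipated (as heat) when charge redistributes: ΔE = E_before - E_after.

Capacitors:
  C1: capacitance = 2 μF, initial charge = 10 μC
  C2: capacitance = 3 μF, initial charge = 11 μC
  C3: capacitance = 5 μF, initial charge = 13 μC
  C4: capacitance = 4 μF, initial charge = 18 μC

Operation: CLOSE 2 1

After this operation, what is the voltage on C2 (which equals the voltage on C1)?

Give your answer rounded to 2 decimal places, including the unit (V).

Answer: 4.20 V

Derivation:
Initial: C1(2μF, Q=10μC, V=5.00V), C2(3μF, Q=11μC, V=3.67V), C3(5μF, Q=13μC, V=2.60V), C4(4μF, Q=18μC, V=4.50V)
Op 1: CLOSE 2-1: Q_total=21.00, C_total=5.00, V=4.20; Q2=12.60, Q1=8.40; dissipated=1.067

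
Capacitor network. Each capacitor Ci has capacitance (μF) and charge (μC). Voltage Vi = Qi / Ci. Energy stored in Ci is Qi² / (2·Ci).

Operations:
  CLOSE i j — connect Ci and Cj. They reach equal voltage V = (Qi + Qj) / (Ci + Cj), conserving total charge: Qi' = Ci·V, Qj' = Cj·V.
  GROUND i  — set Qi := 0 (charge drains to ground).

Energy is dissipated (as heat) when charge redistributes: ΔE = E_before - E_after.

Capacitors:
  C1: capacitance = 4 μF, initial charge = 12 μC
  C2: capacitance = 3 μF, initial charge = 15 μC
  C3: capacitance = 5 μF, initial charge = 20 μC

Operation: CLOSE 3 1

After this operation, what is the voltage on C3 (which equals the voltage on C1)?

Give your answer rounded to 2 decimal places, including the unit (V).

Initial: C1(4μF, Q=12μC, V=3.00V), C2(3μF, Q=15μC, V=5.00V), C3(5μF, Q=20μC, V=4.00V)
Op 1: CLOSE 3-1: Q_total=32.00, C_total=9.00, V=3.56; Q3=17.78, Q1=14.22; dissipated=1.111

Answer: 3.56 V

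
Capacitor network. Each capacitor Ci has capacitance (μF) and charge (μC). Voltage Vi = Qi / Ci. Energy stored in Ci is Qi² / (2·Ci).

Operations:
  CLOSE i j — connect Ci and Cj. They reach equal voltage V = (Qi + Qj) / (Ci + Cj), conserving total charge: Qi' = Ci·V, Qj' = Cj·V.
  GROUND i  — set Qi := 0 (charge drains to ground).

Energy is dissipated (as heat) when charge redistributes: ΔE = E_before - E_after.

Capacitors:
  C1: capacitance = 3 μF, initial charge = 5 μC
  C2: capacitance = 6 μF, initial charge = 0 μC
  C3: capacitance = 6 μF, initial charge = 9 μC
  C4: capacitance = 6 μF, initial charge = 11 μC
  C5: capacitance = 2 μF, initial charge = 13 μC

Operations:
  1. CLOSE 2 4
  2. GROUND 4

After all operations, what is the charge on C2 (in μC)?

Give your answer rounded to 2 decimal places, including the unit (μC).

Answer: 5.50 μC

Derivation:
Initial: C1(3μF, Q=5μC, V=1.67V), C2(6μF, Q=0μC, V=0.00V), C3(6μF, Q=9μC, V=1.50V), C4(6μF, Q=11μC, V=1.83V), C5(2μF, Q=13μC, V=6.50V)
Op 1: CLOSE 2-4: Q_total=11.00, C_total=12.00, V=0.92; Q2=5.50, Q4=5.50; dissipated=5.042
Op 2: GROUND 4: Q4=0; energy lost=2.521
Final charges: Q1=5.00, Q2=5.50, Q3=9.00, Q4=0.00, Q5=13.00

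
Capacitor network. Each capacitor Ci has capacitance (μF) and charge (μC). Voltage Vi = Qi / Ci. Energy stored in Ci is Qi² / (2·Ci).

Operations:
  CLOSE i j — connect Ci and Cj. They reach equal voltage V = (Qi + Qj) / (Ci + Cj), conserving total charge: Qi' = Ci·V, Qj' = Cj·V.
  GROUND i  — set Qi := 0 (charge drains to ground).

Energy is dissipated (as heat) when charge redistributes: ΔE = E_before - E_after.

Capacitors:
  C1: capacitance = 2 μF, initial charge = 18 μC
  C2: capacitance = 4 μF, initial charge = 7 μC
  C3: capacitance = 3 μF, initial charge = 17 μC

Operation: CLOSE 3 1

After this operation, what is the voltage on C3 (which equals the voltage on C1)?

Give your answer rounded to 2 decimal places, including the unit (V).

Initial: C1(2μF, Q=18μC, V=9.00V), C2(4μF, Q=7μC, V=1.75V), C3(3μF, Q=17μC, V=5.67V)
Op 1: CLOSE 3-1: Q_total=35.00, C_total=5.00, V=7.00; Q3=21.00, Q1=14.00; dissipated=6.667

Answer: 7.00 V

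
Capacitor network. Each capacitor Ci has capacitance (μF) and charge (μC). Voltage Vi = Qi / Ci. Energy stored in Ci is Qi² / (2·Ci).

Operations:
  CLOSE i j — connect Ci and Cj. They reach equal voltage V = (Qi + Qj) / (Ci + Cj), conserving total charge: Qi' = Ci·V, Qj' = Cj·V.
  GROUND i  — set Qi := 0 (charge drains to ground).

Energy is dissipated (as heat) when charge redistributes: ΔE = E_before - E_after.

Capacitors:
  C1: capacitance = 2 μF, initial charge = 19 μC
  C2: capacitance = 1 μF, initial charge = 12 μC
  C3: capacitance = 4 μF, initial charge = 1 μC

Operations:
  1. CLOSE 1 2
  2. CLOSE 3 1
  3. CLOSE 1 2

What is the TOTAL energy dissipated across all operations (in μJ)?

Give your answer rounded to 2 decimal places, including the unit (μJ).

Initial: C1(2μF, Q=19μC, V=9.50V), C2(1μF, Q=12μC, V=12.00V), C3(4μF, Q=1μC, V=0.25V)
Op 1: CLOSE 1-2: Q_total=31.00, C_total=3.00, V=10.33; Q1=20.67, Q2=10.33; dissipated=2.083
Op 2: CLOSE 3-1: Q_total=21.67, C_total=6.00, V=3.61; Q3=14.44, Q1=7.22; dissipated=67.782
Op 3: CLOSE 1-2: Q_total=17.56, C_total=3.00, V=5.85; Q1=11.70, Q2=5.85; dissipated=15.063
Total dissipated: 84.928 μJ

Answer: 84.93 μJ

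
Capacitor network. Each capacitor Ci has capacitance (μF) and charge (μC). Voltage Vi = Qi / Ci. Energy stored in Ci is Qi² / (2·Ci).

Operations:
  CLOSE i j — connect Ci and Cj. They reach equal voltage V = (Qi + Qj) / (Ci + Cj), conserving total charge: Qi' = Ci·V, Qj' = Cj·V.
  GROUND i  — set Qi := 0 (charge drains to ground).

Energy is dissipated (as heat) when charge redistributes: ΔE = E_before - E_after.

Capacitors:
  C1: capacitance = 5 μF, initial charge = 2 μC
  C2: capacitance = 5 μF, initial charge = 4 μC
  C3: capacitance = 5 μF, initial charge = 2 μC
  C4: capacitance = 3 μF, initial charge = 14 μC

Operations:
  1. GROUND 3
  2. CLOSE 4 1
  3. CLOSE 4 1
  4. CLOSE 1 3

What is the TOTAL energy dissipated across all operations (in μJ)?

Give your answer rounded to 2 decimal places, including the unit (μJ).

Answer: 22.47 μJ

Derivation:
Initial: C1(5μF, Q=2μC, V=0.40V), C2(5μF, Q=4μC, V=0.80V), C3(5μF, Q=2μC, V=0.40V), C4(3μF, Q=14μC, V=4.67V)
Op 1: GROUND 3: Q3=0; energy lost=0.400
Op 2: CLOSE 4-1: Q_total=16.00, C_total=8.00, V=2.00; Q4=6.00, Q1=10.00; dissipated=17.067
Op 3: CLOSE 4-1: Q_total=16.00, C_total=8.00, V=2.00; Q4=6.00, Q1=10.00; dissipated=0.000
Op 4: CLOSE 1-3: Q_total=10.00, C_total=10.00, V=1.00; Q1=5.00, Q3=5.00; dissipated=5.000
Total dissipated: 22.467 μJ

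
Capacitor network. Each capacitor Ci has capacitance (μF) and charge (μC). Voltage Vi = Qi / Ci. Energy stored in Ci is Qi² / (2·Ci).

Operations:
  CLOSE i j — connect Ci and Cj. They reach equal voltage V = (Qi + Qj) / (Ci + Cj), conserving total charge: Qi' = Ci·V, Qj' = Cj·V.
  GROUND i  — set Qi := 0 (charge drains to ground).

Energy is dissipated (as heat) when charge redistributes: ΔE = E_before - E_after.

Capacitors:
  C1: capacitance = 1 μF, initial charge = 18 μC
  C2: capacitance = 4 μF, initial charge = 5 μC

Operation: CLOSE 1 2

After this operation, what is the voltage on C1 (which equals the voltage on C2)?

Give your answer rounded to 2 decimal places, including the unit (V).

Answer: 4.60 V

Derivation:
Initial: C1(1μF, Q=18μC, V=18.00V), C2(4μF, Q=5μC, V=1.25V)
Op 1: CLOSE 1-2: Q_total=23.00, C_total=5.00, V=4.60; Q1=4.60, Q2=18.40; dissipated=112.225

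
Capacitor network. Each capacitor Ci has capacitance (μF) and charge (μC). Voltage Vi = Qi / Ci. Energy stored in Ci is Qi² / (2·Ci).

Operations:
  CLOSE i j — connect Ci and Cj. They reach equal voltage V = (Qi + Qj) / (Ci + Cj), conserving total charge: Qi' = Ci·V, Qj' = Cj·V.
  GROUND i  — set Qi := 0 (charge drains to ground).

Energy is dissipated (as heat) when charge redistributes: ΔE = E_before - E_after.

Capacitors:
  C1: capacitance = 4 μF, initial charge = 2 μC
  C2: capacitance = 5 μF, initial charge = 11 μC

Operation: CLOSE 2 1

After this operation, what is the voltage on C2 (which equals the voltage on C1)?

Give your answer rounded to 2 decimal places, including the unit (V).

Answer: 1.44 V

Derivation:
Initial: C1(4μF, Q=2μC, V=0.50V), C2(5μF, Q=11μC, V=2.20V)
Op 1: CLOSE 2-1: Q_total=13.00, C_total=9.00, V=1.44; Q2=7.22, Q1=5.78; dissipated=3.211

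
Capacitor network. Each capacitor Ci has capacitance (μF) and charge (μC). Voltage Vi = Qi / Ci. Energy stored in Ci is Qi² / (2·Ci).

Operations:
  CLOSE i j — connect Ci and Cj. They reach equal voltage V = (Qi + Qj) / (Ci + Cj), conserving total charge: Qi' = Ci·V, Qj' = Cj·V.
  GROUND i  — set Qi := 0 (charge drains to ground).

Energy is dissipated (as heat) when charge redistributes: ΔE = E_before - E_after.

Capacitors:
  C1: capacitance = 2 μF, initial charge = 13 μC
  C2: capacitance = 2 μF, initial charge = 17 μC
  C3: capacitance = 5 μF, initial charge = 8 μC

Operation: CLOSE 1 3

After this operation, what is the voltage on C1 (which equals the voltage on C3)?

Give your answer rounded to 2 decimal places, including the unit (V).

Initial: C1(2μF, Q=13μC, V=6.50V), C2(2μF, Q=17μC, V=8.50V), C3(5μF, Q=8μC, V=1.60V)
Op 1: CLOSE 1-3: Q_total=21.00, C_total=7.00, V=3.00; Q1=6.00, Q3=15.00; dissipated=17.150

Answer: 3.00 V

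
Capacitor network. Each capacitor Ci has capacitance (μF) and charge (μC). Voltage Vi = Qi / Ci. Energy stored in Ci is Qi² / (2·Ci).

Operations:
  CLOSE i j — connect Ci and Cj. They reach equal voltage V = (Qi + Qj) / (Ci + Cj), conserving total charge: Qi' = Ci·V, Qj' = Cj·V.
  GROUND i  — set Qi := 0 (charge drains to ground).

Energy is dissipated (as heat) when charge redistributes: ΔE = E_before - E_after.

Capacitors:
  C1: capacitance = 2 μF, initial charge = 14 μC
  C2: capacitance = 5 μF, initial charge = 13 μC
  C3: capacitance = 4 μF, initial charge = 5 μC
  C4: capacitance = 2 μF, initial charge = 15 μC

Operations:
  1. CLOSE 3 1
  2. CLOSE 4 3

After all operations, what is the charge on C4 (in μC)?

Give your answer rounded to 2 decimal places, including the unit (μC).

Initial: C1(2μF, Q=14μC, V=7.00V), C2(5μF, Q=13μC, V=2.60V), C3(4μF, Q=5μC, V=1.25V), C4(2μF, Q=15μC, V=7.50V)
Op 1: CLOSE 3-1: Q_total=19.00, C_total=6.00, V=3.17; Q3=12.67, Q1=6.33; dissipated=22.042
Op 2: CLOSE 4-3: Q_total=27.67, C_total=6.00, V=4.61; Q4=9.22, Q3=18.44; dissipated=12.519
Final charges: Q1=6.33, Q2=13.00, Q3=18.44, Q4=9.22

Answer: 9.22 μC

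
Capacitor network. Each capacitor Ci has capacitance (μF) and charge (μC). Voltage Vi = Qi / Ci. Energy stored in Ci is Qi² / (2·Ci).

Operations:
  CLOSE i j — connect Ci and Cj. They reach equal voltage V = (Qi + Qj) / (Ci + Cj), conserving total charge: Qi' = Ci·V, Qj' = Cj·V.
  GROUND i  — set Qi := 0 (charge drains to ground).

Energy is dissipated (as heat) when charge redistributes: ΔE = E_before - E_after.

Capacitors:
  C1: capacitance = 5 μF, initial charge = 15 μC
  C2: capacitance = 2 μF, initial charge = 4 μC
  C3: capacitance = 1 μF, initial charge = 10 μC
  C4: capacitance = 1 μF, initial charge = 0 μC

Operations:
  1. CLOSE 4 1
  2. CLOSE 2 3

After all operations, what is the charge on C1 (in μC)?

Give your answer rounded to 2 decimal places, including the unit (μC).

Answer: 12.50 μC

Derivation:
Initial: C1(5μF, Q=15μC, V=3.00V), C2(2μF, Q=4μC, V=2.00V), C3(1μF, Q=10μC, V=10.00V), C4(1μF, Q=0μC, V=0.00V)
Op 1: CLOSE 4-1: Q_total=15.00, C_total=6.00, V=2.50; Q4=2.50, Q1=12.50; dissipated=3.750
Op 2: CLOSE 2-3: Q_total=14.00, C_total=3.00, V=4.67; Q2=9.33, Q3=4.67; dissipated=21.333
Final charges: Q1=12.50, Q2=9.33, Q3=4.67, Q4=2.50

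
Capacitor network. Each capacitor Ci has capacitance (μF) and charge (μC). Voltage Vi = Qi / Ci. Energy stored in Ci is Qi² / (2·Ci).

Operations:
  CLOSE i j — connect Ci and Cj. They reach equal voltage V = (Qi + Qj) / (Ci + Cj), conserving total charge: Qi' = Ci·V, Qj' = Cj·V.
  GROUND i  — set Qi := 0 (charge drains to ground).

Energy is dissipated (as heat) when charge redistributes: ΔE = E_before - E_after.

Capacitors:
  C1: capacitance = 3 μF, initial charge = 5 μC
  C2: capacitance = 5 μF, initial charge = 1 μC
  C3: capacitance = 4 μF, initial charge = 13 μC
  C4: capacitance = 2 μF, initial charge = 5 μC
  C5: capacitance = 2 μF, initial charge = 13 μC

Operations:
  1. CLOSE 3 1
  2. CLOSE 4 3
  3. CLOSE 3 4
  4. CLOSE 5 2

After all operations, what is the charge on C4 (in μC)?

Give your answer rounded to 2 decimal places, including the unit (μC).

Initial: C1(3μF, Q=5μC, V=1.67V), C2(5μF, Q=1μC, V=0.20V), C3(4μF, Q=13μC, V=3.25V), C4(2μF, Q=5μC, V=2.50V), C5(2μF, Q=13μC, V=6.50V)
Op 1: CLOSE 3-1: Q_total=18.00, C_total=7.00, V=2.57; Q3=10.29, Q1=7.71; dissipated=2.149
Op 2: CLOSE 4-3: Q_total=15.29, C_total=6.00, V=2.55; Q4=5.10, Q3=10.19; dissipated=0.003
Op 3: CLOSE 3-4: Q_total=15.29, C_total=6.00, V=2.55; Q3=10.19, Q4=5.10; dissipated=0.000
Op 4: CLOSE 5-2: Q_total=14.00, C_total=7.00, V=2.00; Q5=4.00, Q2=10.00; dissipated=28.350
Final charges: Q1=7.71, Q2=10.00, Q3=10.19, Q4=5.10, Q5=4.00

Answer: 5.10 μC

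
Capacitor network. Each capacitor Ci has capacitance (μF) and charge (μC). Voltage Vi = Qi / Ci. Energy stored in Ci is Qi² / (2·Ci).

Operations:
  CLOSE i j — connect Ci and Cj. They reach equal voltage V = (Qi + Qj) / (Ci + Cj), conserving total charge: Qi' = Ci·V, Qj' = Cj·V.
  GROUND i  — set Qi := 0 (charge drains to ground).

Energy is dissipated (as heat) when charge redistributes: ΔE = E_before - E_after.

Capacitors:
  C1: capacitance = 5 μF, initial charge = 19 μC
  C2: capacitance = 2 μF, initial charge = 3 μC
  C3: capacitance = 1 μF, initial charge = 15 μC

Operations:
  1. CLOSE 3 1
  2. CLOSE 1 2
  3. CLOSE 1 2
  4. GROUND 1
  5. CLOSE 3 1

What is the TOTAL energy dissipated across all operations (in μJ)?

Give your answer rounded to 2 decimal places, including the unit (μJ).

Answer: 128.14 μJ

Derivation:
Initial: C1(5μF, Q=19μC, V=3.80V), C2(2μF, Q=3μC, V=1.50V), C3(1μF, Q=15μC, V=15.00V)
Op 1: CLOSE 3-1: Q_total=34.00, C_total=6.00, V=5.67; Q3=5.67, Q1=28.33; dissipated=52.267
Op 2: CLOSE 1-2: Q_total=31.33, C_total=7.00, V=4.48; Q1=22.38, Q2=8.95; dissipated=12.401
Op 3: CLOSE 1-2: Q_total=31.33, C_total=7.00, V=4.48; Q1=22.38, Q2=8.95; dissipated=0.000
Op 4: GROUND 1: Q1=0; energy lost=50.091
Op 5: CLOSE 3-1: Q_total=5.67, C_total=6.00, V=0.94; Q3=0.94, Q1=4.72; dissipated=13.380
Total dissipated: 128.138 μJ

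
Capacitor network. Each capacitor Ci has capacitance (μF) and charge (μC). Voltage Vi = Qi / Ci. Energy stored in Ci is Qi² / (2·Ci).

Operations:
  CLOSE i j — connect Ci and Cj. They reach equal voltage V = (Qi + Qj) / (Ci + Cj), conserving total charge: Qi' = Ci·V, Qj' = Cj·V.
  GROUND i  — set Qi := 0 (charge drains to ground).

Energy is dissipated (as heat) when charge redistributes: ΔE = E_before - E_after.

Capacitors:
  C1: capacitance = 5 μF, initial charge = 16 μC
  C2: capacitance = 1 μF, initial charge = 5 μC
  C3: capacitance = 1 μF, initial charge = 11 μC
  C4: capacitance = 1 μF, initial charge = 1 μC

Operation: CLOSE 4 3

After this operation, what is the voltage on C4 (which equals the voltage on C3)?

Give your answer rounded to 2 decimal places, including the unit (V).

Answer: 6.00 V

Derivation:
Initial: C1(5μF, Q=16μC, V=3.20V), C2(1μF, Q=5μC, V=5.00V), C3(1μF, Q=11μC, V=11.00V), C4(1μF, Q=1μC, V=1.00V)
Op 1: CLOSE 4-3: Q_total=12.00, C_total=2.00, V=6.00; Q4=6.00, Q3=6.00; dissipated=25.000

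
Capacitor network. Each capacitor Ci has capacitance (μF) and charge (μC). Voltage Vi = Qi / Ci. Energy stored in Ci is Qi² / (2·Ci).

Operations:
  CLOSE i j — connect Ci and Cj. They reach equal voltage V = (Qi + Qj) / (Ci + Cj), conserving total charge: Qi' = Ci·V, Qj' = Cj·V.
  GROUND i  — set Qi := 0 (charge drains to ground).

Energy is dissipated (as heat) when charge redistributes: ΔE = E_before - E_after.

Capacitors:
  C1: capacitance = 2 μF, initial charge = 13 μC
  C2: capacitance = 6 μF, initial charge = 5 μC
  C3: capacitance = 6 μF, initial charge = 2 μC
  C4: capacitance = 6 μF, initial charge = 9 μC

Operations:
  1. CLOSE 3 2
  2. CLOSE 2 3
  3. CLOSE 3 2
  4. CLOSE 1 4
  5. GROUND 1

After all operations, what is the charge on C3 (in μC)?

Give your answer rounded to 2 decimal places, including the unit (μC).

Initial: C1(2μF, Q=13μC, V=6.50V), C2(6μF, Q=5μC, V=0.83V), C3(6μF, Q=2μC, V=0.33V), C4(6μF, Q=9μC, V=1.50V)
Op 1: CLOSE 3-2: Q_total=7.00, C_total=12.00, V=0.58; Q3=3.50, Q2=3.50; dissipated=0.375
Op 2: CLOSE 2-3: Q_total=7.00, C_total=12.00, V=0.58; Q2=3.50, Q3=3.50; dissipated=0.000
Op 3: CLOSE 3-2: Q_total=7.00, C_total=12.00, V=0.58; Q3=3.50, Q2=3.50; dissipated=0.000
Op 4: CLOSE 1-4: Q_total=22.00, C_total=8.00, V=2.75; Q1=5.50, Q4=16.50; dissipated=18.750
Op 5: GROUND 1: Q1=0; energy lost=7.562
Final charges: Q1=0.00, Q2=3.50, Q3=3.50, Q4=16.50

Answer: 3.50 μC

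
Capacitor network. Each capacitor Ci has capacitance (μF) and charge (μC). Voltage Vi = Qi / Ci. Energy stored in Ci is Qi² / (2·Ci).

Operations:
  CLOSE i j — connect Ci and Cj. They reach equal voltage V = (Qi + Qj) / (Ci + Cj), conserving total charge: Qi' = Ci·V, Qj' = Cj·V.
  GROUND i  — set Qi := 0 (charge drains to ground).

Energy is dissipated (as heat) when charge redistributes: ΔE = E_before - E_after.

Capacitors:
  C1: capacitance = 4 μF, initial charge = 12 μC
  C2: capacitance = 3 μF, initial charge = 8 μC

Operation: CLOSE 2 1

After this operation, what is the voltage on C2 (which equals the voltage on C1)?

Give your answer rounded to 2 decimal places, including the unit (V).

Answer: 2.86 V

Derivation:
Initial: C1(4μF, Q=12μC, V=3.00V), C2(3μF, Q=8μC, V=2.67V)
Op 1: CLOSE 2-1: Q_total=20.00, C_total=7.00, V=2.86; Q2=8.57, Q1=11.43; dissipated=0.095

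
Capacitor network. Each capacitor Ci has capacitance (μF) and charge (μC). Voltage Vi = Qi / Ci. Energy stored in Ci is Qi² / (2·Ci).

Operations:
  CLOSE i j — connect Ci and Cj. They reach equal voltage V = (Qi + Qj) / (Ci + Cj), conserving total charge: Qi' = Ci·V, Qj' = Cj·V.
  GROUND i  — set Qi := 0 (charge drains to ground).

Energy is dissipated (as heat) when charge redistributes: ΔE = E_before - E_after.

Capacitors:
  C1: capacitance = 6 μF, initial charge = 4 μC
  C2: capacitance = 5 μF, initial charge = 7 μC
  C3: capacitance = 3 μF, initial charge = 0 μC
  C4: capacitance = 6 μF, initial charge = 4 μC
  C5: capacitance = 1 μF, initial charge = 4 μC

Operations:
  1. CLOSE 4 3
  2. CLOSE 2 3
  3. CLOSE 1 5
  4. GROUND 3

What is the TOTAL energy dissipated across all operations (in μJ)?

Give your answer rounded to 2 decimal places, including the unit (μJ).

Answer: 7.69 μJ

Derivation:
Initial: C1(6μF, Q=4μC, V=0.67V), C2(5μF, Q=7μC, V=1.40V), C3(3μF, Q=0μC, V=0.00V), C4(6μF, Q=4μC, V=0.67V), C5(1μF, Q=4μC, V=4.00V)
Op 1: CLOSE 4-3: Q_total=4.00, C_total=9.00, V=0.44; Q4=2.67, Q3=1.33; dissipated=0.444
Op 2: CLOSE 2-3: Q_total=8.33, C_total=8.00, V=1.04; Q2=5.21, Q3=3.12; dissipated=0.856
Op 3: CLOSE 1-5: Q_total=8.00, C_total=7.00, V=1.14; Q1=6.86, Q5=1.14; dissipated=4.762
Op 4: GROUND 3: Q3=0; energy lost=1.628
Total dissipated: 7.690 μJ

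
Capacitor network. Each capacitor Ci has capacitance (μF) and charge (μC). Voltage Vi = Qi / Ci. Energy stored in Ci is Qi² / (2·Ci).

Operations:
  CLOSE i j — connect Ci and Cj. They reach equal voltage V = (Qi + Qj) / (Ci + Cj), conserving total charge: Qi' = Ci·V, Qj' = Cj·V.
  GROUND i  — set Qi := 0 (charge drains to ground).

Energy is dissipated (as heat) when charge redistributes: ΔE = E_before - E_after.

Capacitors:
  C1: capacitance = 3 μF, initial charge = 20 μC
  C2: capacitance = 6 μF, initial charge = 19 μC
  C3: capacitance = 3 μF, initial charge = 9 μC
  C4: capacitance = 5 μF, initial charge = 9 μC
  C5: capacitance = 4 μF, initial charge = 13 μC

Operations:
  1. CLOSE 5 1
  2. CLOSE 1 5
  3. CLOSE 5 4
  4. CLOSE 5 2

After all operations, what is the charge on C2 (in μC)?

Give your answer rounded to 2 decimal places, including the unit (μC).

Answer: 18.83 μC

Derivation:
Initial: C1(3μF, Q=20μC, V=6.67V), C2(6μF, Q=19μC, V=3.17V), C3(3μF, Q=9μC, V=3.00V), C4(5μF, Q=9μC, V=1.80V), C5(4μF, Q=13μC, V=3.25V)
Op 1: CLOSE 5-1: Q_total=33.00, C_total=7.00, V=4.71; Q5=18.86, Q1=14.14; dissipated=10.006
Op 2: CLOSE 1-5: Q_total=33.00, C_total=7.00, V=4.71; Q1=14.14, Q5=18.86; dissipated=0.000
Op 3: CLOSE 5-4: Q_total=27.86, C_total=9.00, V=3.10; Q5=12.38, Q4=15.48; dissipated=9.437
Op 4: CLOSE 5-2: Q_total=31.38, C_total=10.00, V=3.14; Q5=12.55, Q2=18.83; dissipated=0.006
Final charges: Q1=14.14, Q2=18.83, Q3=9.00, Q4=15.48, Q5=12.55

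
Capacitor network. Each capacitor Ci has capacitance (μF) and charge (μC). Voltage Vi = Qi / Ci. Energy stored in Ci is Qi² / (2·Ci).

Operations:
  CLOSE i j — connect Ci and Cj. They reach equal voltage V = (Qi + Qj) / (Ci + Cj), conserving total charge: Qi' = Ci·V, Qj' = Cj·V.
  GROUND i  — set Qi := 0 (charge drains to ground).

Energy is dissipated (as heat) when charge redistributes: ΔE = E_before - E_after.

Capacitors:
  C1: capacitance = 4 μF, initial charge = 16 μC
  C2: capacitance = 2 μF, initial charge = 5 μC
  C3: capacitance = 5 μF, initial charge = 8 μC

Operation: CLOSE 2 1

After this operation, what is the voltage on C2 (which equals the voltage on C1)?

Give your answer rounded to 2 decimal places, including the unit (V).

Answer: 3.50 V

Derivation:
Initial: C1(4μF, Q=16μC, V=4.00V), C2(2μF, Q=5μC, V=2.50V), C3(5μF, Q=8μC, V=1.60V)
Op 1: CLOSE 2-1: Q_total=21.00, C_total=6.00, V=3.50; Q2=7.00, Q1=14.00; dissipated=1.500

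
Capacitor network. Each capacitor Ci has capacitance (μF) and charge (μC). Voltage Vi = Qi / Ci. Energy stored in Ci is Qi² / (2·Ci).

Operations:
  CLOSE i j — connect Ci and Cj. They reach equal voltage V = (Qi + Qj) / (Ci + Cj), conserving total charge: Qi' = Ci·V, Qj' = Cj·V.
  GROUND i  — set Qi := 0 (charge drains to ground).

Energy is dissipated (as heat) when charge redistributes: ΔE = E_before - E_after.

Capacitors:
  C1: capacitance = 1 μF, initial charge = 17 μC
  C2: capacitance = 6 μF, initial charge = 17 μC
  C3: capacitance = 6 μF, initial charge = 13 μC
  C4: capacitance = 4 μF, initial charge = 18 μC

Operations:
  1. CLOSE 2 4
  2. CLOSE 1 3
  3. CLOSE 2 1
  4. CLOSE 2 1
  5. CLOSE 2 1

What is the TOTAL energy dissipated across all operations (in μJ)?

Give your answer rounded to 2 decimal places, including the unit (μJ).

Answer: 97.90 μJ

Derivation:
Initial: C1(1μF, Q=17μC, V=17.00V), C2(6μF, Q=17μC, V=2.83V), C3(6μF, Q=13μC, V=2.17V), C4(4μF, Q=18μC, V=4.50V)
Op 1: CLOSE 2-4: Q_total=35.00, C_total=10.00, V=3.50; Q2=21.00, Q4=14.00; dissipated=3.333
Op 2: CLOSE 1-3: Q_total=30.00, C_total=7.00, V=4.29; Q1=4.29, Q3=25.71; dissipated=94.298
Op 3: CLOSE 2-1: Q_total=25.29, C_total=7.00, V=3.61; Q2=21.67, Q1=3.61; dissipated=0.265
Op 4: CLOSE 2-1: Q_total=25.29, C_total=7.00, V=3.61; Q2=21.67, Q1=3.61; dissipated=0.000
Op 5: CLOSE 2-1: Q_total=25.29, C_total=7.00, V=3.61; Q2=21.67, Q1=3.61; dissipated=0.000
Total dissipated: 97.896 μJ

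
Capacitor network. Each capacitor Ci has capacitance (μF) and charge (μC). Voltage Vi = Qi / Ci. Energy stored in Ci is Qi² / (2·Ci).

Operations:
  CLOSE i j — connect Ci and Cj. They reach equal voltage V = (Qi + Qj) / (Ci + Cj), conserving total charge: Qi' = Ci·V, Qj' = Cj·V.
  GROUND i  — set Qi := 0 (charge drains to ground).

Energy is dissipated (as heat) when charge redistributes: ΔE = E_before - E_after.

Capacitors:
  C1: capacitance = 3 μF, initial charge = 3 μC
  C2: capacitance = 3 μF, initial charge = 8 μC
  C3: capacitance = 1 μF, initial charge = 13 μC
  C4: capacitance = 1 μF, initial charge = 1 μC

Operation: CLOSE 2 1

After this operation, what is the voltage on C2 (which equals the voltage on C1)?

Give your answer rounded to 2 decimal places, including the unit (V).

Answer: 1.83 V

Derivation:
Initial: C1(3μF, Q=3μC, V=1.00V), C2(3μF, Q=8μC, V=2.67V), C3(1μF, Q=13μC, V=13.00V), C4(1μF, Q=1μC, V=1.00V)
Op 1: CLOSE 2-1: Q_total=11.00, C_total=6.00, V=1.83; Q2=5.50, Q1=5.50; dissipated=2.083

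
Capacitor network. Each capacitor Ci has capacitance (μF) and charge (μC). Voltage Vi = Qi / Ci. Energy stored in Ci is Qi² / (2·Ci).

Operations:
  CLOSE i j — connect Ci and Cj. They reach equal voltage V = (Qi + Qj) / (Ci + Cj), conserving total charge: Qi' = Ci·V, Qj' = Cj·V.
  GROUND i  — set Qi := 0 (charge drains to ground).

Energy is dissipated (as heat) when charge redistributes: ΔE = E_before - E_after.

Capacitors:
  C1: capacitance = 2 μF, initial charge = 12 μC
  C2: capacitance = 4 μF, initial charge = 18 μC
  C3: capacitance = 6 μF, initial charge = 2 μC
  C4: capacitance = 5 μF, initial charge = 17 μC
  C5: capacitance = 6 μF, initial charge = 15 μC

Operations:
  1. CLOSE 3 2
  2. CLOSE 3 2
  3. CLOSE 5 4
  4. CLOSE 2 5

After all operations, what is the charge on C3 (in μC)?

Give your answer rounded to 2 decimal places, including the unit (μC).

Answer: 12.00 μC

Derivation:
Initial: C1(2μF, Q=12μC, V=6.00V), C2(4μF, Q=18μC, V=4.50V), C3(6μF, Q=2μC, V=0.33V), C4(5μF, Q=17μC, V=3.40V), C5(6μF, Q=15μC, V=2.50V)
Op 1: CLOSE 3-2: Q_total=20.00, C_total=10.00, V=2.00; Q3=12.00, Q2=8.00; dissipated=20.833
Op 2: CLOSE 3-2: Q_total=20.00, C_total=10.00, V=2.00; Q3=12.00, Q2=8.00; dissipated=0.000
Op 3: CLOSE 5-4: Q_total=32.00, C_total=11.00, V=2.91; Q5=17.45, Q4=14.55; dissipated=1.105
Op 4: CLOSE 2-5: Q_total=25.45, C_total=10.00, V=2.55; Q2=10.18, Q5=15.27; dissipated=0.992
Final charges: Q1=12.00, Q2=10.18, Q3=12.00, Q4=14.55, Q5=15.27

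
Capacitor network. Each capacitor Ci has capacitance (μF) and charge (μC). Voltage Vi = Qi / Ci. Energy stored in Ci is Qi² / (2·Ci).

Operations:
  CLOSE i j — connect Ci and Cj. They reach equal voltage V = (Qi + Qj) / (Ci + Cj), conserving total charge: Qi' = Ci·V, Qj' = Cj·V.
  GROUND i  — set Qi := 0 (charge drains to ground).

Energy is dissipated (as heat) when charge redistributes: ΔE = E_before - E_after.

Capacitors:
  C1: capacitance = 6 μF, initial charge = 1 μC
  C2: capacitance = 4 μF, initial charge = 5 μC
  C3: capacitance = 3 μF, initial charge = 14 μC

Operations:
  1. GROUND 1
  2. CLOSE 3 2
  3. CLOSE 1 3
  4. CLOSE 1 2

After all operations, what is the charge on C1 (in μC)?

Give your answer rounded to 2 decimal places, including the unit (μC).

Initial: C1(6μF, Q=1μC, V=0.17V), C2(4μF, Q=5μC, V=1.25V), C3(3μF, Q=14μC, V=4.67V)
Op 1: GROUND 1: Q1=0; energy lost=0.083
Op 2: CLOSE 3-2: Q_total=19.00, C_total=7.00, V=2.71; Q3=8.14, Q2=10.86; dissipated=10.006
Op 3: CLOSE 1-3: Q_total=8.14, C_total=9.00, V=0.90; Q1=5.43, Q3=2.71; dissipated=7.367
Op 4: CLOSE 1-2: Q_total=16.29, C_total=10.00, V=1.63; Q1=9.77, Q2=6.51; dissipated=3.929
Final charges: Q1=9.77, Q2=6.51, Q3=2.71

Answer: 9.77 μC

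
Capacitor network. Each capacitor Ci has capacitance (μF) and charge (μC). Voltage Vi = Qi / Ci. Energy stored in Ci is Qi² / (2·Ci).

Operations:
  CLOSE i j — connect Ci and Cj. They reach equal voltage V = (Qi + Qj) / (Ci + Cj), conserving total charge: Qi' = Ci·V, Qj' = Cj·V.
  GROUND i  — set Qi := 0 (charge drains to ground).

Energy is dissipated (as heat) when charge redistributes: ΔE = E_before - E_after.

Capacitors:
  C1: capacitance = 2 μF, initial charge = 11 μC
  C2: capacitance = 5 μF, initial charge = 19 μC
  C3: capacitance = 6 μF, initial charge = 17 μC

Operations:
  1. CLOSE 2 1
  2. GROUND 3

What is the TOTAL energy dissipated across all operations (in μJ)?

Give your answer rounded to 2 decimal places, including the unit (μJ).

Initial: C1(2μF, Q=11μC, V=5.50V), C2(5μF, Q=19μC, V=3.80V), C3(6μF, Q=17μC, V=2.83V)
Op 1: CLOSE 2-1: Q_total=30.00, C_total=7.00, V=4.29; Q2=21.43, Q1=8.57; dissipated=2.064
Op 2: GROUND 3: Q3=0; energy lost=24.083
Total dissipated: 26.148 μJ

Answer: 26.15 μJ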